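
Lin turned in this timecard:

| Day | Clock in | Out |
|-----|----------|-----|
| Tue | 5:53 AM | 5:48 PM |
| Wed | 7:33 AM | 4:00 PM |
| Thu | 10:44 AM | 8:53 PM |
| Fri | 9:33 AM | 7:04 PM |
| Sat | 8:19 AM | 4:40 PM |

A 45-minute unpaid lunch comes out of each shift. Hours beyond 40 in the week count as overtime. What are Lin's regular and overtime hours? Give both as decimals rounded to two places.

Tue: 5:53 AM–5:48 PM = 11 h 55 min; less 45 min break → 11 h 10 min
Wed: 7:33 AM–4:00 PM = 8 h 27 min; less 45 min break → 7 h 42 min
Thu: 10:44 AM–8:53 PM = 10 h 9 min; less 45 min break → 9 h 24 min
Fri: 9:33 AM–7:04 PM = 9 h 31 min; less 45 min break → 8 h 46 min
Sat: 8:19 AM–4:40 PM = 8 h 21 min; less 45 min break → 7 h 36 min
Total worked: 44 h 38 min = 44.63 h.
Threshold 40 h → overtime 4 h 38 min, regular 40 h 0 min.

Regular 40.00 hours, overtime 4.63 hours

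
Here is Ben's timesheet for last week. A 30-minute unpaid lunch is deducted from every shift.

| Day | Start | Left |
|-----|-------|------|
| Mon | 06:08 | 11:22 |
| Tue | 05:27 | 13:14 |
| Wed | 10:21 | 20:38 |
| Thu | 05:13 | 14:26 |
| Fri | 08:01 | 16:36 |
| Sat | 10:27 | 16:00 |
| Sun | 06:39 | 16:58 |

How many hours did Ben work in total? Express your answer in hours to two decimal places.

Mon: 06:08–11:22 = 5 h 14 min; less 30 min break → 4 h 44 min
Tue: 05:27–13:14 = 7 h 47 min; less 30 min break → 7 h 17 min
Wed: 10:21–20:38 = 10 h 17 min; less 30 min break → 9 h 47 min
Thu: 05:13–14:26 = 9 h 13 min; less 30 min break → 8 h 43 min
Fri: 08:01–16:36 = 8 h 35 min; less 30 min break → 8 h 5 min
Sat: 10:27–16:00 = 5 h 33 min; less 30 min break → 5 h 3 min
Sun: 06:39–16:58 = 10 h 19 min; less 30 min break → 9 h 49 min
Total: 4 h 44 min + 7 h 17 min + 9 h 47 min + 8 h 43 min + 8 h 5 min + 5 h 3 min + 9 h 49 min = 53 h 28 min.

53.47 hours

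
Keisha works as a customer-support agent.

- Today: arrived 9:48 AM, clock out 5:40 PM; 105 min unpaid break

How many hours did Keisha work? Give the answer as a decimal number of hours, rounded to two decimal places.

6.12 hours

Today: 9:48 AM–5:40 PM = 7 h 52 min; less 105 min break → 6 h 7 min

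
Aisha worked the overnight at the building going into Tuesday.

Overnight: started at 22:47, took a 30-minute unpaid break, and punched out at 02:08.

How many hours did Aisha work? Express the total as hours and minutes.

2 h 51 min

Overnight: 22:47 → midnight = 1 h 13 min; midnight → 02:08 = 2 h 8 min; span 3 h 21 min; less 30 min break → 2 h 51 min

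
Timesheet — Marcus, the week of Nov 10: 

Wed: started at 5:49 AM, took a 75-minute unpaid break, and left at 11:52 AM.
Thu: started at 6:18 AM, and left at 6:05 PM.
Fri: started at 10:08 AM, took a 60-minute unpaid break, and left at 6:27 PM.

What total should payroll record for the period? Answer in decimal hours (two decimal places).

Wed: 5:49 AM–11:52 AM = 6 h 3 min; less 75 min break → 4 h 48 min
Thu: 6:18 AM–6:05 PM = 11 h 47 min
Fri: 10:08 AM–6:27 PM = 8 h 19 min; less 60 min break → 7 h 19 min
Total: 4 h 48 min + 11 h 47 min + 7 h 19 min = 23 h 54 min.

23.90 hours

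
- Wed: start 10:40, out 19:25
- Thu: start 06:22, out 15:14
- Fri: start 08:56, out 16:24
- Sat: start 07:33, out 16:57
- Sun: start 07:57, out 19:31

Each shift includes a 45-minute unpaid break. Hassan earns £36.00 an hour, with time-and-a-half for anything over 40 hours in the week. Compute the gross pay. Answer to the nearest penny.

£1564.20

Wed: 10:40–19:25 = 8 h 45 min; less 45 min break → 8 h 0 min
Thu: 06:22–15:14 = 8 h 52 min; less 45 min break → 8 h 7 min
Fri: 08:56–16:24 = 7 h 28 min; less 45 min break → 6 h 43 min
Sat: 07:33–16:57 = 9 h 24 min; less 45 min break → 8 h 39 min
Sun: 07:57–19:31 = 11 h 34 min; less 45 min break → 10 h 49 min
Total worked: 42 h 18 min = 2538 min.
Regular 40 h 0 min = 2400 min at £36.00/h; overtime 2 h 18 min = 138 min at £54.00/h.
Pay = (2400 × £36.00 + 138 × £54.00) ÷ 60 = £1564.20.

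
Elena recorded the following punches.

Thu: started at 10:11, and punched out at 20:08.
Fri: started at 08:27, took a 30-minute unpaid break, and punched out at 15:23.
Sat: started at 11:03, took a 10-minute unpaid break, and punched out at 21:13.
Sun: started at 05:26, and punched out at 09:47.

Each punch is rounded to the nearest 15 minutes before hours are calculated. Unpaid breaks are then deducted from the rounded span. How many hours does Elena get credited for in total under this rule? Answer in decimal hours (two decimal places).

Thu: in 10:11→10:15, out 20:08→20:15; 10 h 0 min
Fri: in 08:27→08:30, out 15:23→15:30; 7 h 0 min − 30 min = 6 h 30 min
Sat: in 11:03→11:00, out 21:13→21:15; 10 h 15 min − 10 min = 10 h 5 min
Sun: in 05:26→05:30, out 09:47→09:45; 4 h 15 min
Total credited: 30 h 50 min.

30.83 hours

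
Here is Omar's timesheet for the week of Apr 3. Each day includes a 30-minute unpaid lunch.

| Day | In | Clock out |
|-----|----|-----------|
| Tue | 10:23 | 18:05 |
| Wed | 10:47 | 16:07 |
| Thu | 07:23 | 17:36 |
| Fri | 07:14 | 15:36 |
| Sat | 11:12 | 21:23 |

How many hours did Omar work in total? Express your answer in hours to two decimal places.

39.30 hours

Tue: 10:23–18:05 = 7 h 42 min; less 30 min break → 7 h 12 min
Wed: 10:47–16:07 = 5 h 20 min; less 30 min break → 4 h 50 min
Thu: 07:23–17:36 = 10 h 13 min; less 30 min break → 9 h 43 min
Fri: 07:14–15:36 = 8 h 22 min; less 30 min break → 7 h 52 min
Sat: 11:12–21:23 = 10 h 11 min; less 30 min break → 9 h 41 min
Total: 7 h 12 min + 4 h 50 min + 9 h 43 min + 7 h 52 min + 9 h 41 min = 39 h 18 min.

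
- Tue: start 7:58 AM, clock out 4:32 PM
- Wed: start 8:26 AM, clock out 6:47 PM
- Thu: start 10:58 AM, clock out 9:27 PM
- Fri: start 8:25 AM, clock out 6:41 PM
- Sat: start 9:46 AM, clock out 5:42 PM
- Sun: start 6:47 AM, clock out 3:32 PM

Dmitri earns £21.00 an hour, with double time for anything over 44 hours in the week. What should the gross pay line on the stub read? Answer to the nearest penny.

£1442.70

Tue: 7:58 AM–4:32 PM = 8 h 34 min
Wed: 8:26 AM–6:47 PM = 10 h 21 min
Thu: 10:58 AM–9:27 PM = 10 h 29 min
Fri: 8:25 AM–6:41 PM = 10 h 16 min
Sat: 9:46 AM–5:42 PM = 7 h 56 min
Sun: 6:47 AM–3:32 PM = 8 h 45 min
Total worked: 56 h 21 min = 3381 min.
Regular 44 h 0 min = 2640 min at £21.00/h; overtime 12 h 21 min = 741 min at £42.00/h.
Pay = (2640 × £21.00 + 741 × £42.00) ÷ 60 = £1442.70.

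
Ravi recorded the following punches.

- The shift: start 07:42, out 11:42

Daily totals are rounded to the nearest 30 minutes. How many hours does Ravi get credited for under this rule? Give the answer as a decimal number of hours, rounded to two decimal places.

4.00 hours

The shift: 07:42–11:42 = 4 h 0 min → rounds to 4 h 0 min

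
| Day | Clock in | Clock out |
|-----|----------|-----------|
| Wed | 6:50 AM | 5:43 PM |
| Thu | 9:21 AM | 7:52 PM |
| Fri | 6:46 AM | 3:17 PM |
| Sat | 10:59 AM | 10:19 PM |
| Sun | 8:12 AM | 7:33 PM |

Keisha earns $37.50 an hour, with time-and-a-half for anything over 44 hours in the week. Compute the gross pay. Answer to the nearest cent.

$2133.75

Wed: 6:50 AM–5:43 PM = 10 h 53 min
Thu: 9:21 AM–7:52 PM = 10 h 31 min
Fri: 6:46 AM–3:17 PM = 8 h 31 min
Sat: 10:59 AM–10:19 PM = 11 h 20 min
Sun: 8:12 AM–7:33 PM = 11 h 21 min
Total worked: 52 h 36 min = 3156 min.
Regular 44 h 0 min = 2640 min at $37.50/h; overtime 8 h 36 min = 516 min at $56.25/h.
Pay = (2640 × $37.50 + 516 × $56.25) ÷ 60 = $2133.75.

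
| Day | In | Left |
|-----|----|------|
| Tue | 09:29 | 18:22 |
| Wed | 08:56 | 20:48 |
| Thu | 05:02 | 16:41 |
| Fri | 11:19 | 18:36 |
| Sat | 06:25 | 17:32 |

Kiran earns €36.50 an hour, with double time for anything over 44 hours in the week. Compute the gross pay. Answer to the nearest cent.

€2102.40

Tue: 09:29–18:22 = 8 h 53 min
Wed: 08:56–20:48 = 11 h 52 min
Thu: 05:02–16:41 = 11 h 39 min
Fri: 11:19–18:36 = 7 h 17 min
Sat: 06:25–17:32 = 11 h 7 min
Total worked: 50 h 48 min = 3048 min.
Regular 44 h 0 min = 2640 min at €36.50/h; overtime 6 h 48 min = 408 min at €73.00/h.
Pay = (2640 × €36.50 + 408 × €73.00) ÷ 60 = €2102.40.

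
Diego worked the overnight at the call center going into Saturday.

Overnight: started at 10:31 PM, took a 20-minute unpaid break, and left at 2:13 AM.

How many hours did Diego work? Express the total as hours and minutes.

3 h 22 min

Overnight: 10:31 PM → midnight = 1 h 29 min; midnight → 2:13 AM = 2 h 13 min; span 3 h 42 min; less 20 min break → 3 h 22 min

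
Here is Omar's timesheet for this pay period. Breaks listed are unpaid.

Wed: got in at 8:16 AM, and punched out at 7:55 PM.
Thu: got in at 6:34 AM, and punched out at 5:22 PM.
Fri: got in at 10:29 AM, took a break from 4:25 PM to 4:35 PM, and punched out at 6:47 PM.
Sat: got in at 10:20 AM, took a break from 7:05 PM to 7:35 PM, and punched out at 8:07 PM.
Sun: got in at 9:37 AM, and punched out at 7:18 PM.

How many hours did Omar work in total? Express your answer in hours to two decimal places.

Wed: 8:16 AM–7:55 PM = 11 h 39 min
Thu: 6:34 AM–5:22 PM = 10 h 48 min
Fri: 10:29 AM–6:47 PM = 8 h 18 min; less 10 min break → 8 h 8 min
Sat: 10:20 AM–8:07 PM = 9 h 47 min; less 30 min break → 9 h 17 min
Sun: 9:37 AM–7:18 PM = 9 h 41 min
Total: 11 h 39 min + 10 h 48 min + 8 h 8 min + 9 h 17 min + 9 h 41 min = 49 h 33 min.

49.55 hours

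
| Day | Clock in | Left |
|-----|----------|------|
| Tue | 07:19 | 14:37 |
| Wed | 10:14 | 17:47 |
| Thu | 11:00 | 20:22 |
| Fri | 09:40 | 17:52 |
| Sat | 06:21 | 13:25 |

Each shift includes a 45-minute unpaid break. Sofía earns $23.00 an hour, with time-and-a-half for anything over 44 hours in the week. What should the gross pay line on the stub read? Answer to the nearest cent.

$821.87

Tue: 07:19–14:37 = 7 h 18 min; less 45 min break → 6 h 33 min
Wed: 10:14–17:47 = 7 h 33 min; less 45 min break → 6 h 48 min
Thu: 11:00–20:22 = 9 h 22 min; less 45 min break → 8 h 37 min
Fri: 09:40–17:52 = 8 h 12 min; less 45 min break → 7 h 27 min
Sat: 06:21–13:25 = 7 h 4 min; less 45 min break → 6 h 19 min
Total worked: 35 h 44 min = 2144 min.
Regular 35 h 44 min = 2144 min at $23.00/h; overtime 0 h 0 min = 0 min at $34.50/h.
Pay = (2144 × $23.00 + 0 × $34.50) ÷ 60 = $821.87.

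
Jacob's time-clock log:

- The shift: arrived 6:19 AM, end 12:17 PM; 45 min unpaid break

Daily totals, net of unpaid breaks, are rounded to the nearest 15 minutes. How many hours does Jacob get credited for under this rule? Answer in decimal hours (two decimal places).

5.25 hours

The shift: 6:19 AM–12:17 PM = 5 h 58 min − 45 min = 5 h 13 min → rounds to 5 h 15 min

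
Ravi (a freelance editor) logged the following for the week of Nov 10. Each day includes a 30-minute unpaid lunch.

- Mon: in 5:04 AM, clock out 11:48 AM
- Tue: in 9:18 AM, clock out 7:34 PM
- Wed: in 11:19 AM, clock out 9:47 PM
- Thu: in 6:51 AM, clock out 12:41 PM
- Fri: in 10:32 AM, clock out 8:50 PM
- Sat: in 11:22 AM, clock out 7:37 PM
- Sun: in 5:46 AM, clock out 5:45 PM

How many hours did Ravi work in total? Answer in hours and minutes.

60 h 20 min

Mon: 5:04 AM–11:48 AM = 6 h 44 min; less 30 min break → 6 h 14 min
Tue: 9:18 AM–7:34 PM = 10 h 16 min; less 30 min break → 9 h 46 min
Wed: 11:19 AM–9:47 PM = 10 h 28 min; less 30 min break → 9 h 58 min
Thu: 6:51 AM–12:41 PM = 5 h 50 min; less 30 min break → 5 h 20 min
Fri: 10:32 AM–8:50 PM = 10 h 18 min; less 30 min break → 9 h 48 min
Sat: 11:22 AM–7:37 PM = 8 h 15 min; less 30 min break → 7 h 45 min
Sun: 5:46 AM–5:45 PM = 11 h 59 min; less 30 min break → 11 h 29 min
Total: 6 h 14 min + 9 h 46 min + 9 h 58 min + 5 h 20 min + 9 h 48 min + 7 h 45 min + 11 h 29 min = 60 h 20 min.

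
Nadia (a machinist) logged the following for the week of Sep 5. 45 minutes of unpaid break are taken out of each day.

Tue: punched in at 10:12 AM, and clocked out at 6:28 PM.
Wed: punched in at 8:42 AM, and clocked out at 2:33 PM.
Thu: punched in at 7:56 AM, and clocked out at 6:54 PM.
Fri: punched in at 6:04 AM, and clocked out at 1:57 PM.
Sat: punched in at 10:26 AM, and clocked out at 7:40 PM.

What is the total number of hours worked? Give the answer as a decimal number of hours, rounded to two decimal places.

38.45 hours

Tue: 10:12 AM–6:28 PM = 8 h 16 min; less 45 min break → 7 h 31 min
Wed: 8:42 AM–2:33 PM = 5 h 51 min; less 45 min break → 5 h 6 min
Thu: 7:56 AM–6:54 PM = 10 h 58 min; less 45 min break → 10 h 13 min
Fri: 6:04 AM–1:57 PM = 7 h 53 min; less 45 min break → 7 h 8 min
Sat: 10:26 AM–7:40 PM = 9 h 14 min; less 45 min break → 8 h 29 min
Total: 7 h 31 min + 5 h 6 min + 10 h 13 min + 7 h 8 min + 8 h 29 min = 38 h 27 min.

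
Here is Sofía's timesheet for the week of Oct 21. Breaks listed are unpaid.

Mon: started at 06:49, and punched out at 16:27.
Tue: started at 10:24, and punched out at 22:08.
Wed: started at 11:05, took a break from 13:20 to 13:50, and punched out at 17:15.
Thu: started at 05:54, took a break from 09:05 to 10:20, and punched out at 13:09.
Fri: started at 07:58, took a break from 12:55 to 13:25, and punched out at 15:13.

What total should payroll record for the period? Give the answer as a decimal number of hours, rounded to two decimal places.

39.78 hours

Mon: 06:49–16:27 = 9 h 38 min
Tue: 10:24–22:08 = 11 h 44 min
Wed: 11:05–17:15 = 6 h 10 min; less 30 min break → 5 h 40 min
Thu: 05:54–13:09 = 7 h 15 min; less 75 min break → 6 h 0 min
Fri: 07:58–15:13 = 7 h 15 min; less 30 min break → 6 h 45 min
Total: 9 h 38 min + 11 h 44 min + 5 h 40 min + 6 h 0 min + 6 h 45 min = 39 h 47 min.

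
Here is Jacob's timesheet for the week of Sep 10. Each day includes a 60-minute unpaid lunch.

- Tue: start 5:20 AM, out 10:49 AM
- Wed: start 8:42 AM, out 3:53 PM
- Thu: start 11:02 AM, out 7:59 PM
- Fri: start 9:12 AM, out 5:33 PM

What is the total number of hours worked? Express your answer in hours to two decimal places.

25.97 hours

Tue: 5:20 AM–10:49 AM = 5 h 29 min; less 60 min break → 4 h 29 min
Wed: 8:42 AM–3:53 PM = 7 h 11 min; less 60 min break → 6 h 11 min
Thu: 11:02 AM–7:59 PM = 8 h 57 min; less 60 min break → 7 h 57 min
Fri: 9:12 AM–5:33 PM = 8 h 21 min; less 60 min break → 7 h 21 min
Total: 4 h 29 min + 6 h 11 min + 7 h 57 min + 7 h 21 min = 25 h 58 min.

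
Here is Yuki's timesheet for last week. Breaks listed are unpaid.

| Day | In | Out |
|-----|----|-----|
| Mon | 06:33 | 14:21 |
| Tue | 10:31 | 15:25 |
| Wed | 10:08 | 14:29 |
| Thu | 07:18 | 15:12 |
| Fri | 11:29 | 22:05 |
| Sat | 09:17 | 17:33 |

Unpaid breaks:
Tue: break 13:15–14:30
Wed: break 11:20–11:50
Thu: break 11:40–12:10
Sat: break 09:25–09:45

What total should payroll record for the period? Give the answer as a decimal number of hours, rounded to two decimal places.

41.23 hours

Mon: 06:33–14:21 = 7 h 48 min
Tue: 10:31–15:25 = 4 h 54 min; less 75 min break → 3 h 39 min
Wed: 10:08–14:29 = 4 h 21 min; less 30 min break → 3 h 51 min
Thu: 07:18–15:12 = 7 h 54 min; less 30 min break → 7 h 24 min
Fri: 11:29–22:05 = 10 h 36 min
Sat: 09:17–17:33 = 8 h 16 min; less 20 min break → 7 h 56 min
Total: 7 h 48 min + 3 h 39 min + 3 h 51 min + 7 h 24 min + 10 h 36 min + 7 h 56 min = 41 h 14 min.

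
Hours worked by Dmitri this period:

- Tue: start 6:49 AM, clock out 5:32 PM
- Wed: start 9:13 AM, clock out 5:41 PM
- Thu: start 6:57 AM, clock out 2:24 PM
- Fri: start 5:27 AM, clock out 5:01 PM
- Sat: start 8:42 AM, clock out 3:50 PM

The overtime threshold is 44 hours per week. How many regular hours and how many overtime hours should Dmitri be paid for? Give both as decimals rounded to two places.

Tue: 6:49 AM–5:32 PM = 10 h 43 min
Wed: 9:13 AM–5:41 PM = 8 h 28 min
Thu: 6:57 AM–2:24 PM = 7 h 27 min
Fri: 5:27 AM–5:01 PM = 11 h 34 min
Sat: 8:42 AM–3:50 PM = 7 h 8 min
Total worked: 45 h 20 min = 45.33 h.
Threshold 44 h → overtime 1 h 20 min, regular 44 h 0 min.

Regular 44.00 hours, overtime 1.33 hours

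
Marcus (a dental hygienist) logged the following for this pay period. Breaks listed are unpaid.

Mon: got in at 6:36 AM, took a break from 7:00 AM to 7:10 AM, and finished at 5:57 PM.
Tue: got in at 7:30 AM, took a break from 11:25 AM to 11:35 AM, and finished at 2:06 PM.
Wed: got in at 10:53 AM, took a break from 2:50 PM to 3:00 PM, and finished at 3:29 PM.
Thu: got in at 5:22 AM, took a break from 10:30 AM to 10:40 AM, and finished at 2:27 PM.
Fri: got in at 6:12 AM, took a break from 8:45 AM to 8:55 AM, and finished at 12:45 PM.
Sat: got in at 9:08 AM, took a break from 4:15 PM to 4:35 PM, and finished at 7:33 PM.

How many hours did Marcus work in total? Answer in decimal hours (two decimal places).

47.43 hours

Mon: 6:36 AM–5:57 PM = 11 h 21 min; less 10 min break → 11 h 11 min
Tue: 7:30 AM–2:06 PM = 6 h 36 min; less 10 min break → 6 h 26 min
Wed: 10:53 AM–3:29 PM = 4 h 36 min; less 10 min break → 4 h 26 min
Thu: 5:22 AM–2:27 PM = 9 h 5 min; less 10 min break → 8 h 55 min
Fri: 6:12 AM–12:45 PM = 6 h 33 min; less 10 min break → 6 h 23 min
Sat: 9:08 AM–7:33 PM = 10 h 25 min; less 20 min break → 10 h 5 min
Total: 11 h 11 min + 6 h 26 min + 4 h 26 min + 8 h 55 min + 6 h 23 min + 10 h 5 min = 47 h 26 min.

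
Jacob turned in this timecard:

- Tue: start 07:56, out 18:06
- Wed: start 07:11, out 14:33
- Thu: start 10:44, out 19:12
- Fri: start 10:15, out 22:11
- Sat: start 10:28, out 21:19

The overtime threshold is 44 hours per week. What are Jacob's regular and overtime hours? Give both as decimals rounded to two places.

Regular 44.00 hours, overtime 4.78 hours

Tue: 07:56–18:06 = 10 h 10 min
Wed: 07:11–14:33 = 7 h 22 min
Thu: 10:44–19:12 = 8 h 28 min
Fri: 10:15–22:11 = 11 h 56 min
Sat: 10:28–21:19 = 10 h 51 min
Total worked: 48 h 47 min = 48.78 h.
Threshold 44 h → overtime 4 h 47 min, regular 44 h 0 min.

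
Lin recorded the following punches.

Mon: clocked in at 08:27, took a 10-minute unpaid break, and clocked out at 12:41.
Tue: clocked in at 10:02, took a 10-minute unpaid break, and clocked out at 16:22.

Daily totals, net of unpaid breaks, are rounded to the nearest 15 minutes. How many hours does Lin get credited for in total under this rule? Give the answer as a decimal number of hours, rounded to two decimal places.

10.25 hours

Mon: 08:27–12:41 = 4 h 14 min − 10 min = 4 h 4 min → rounds to 4 h 0 min
Tue: 10:02–16:22 = 6 h 20 min − 10 min = 6 h 10 min → rounds to 6 h 15 min
Total credited: 10 h 15 min.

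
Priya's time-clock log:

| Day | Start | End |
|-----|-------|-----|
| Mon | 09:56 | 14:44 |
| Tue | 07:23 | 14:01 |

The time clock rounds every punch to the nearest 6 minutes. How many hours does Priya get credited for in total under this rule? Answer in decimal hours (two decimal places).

11.40 hours

Mon: in 09:56→09:54, out 14:44→14:42; 4 h 48 min
Tue: in 07:23→07:24, out 14:01→14:00; 6 h 36 min
Total credited: 11 h 24 min.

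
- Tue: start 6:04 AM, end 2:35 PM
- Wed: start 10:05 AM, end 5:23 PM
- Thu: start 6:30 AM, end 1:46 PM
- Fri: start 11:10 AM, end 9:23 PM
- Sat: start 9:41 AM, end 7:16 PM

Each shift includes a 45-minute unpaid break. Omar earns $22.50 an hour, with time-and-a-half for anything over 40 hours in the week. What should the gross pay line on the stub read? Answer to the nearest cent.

$880.50

Tue: 6:04 AM–2:35 PM = 8 h 31 min; less 45 min break → 7 h 46 min
Wed: 10:05 AM–5:23 PM = 7 h 18 min; less 45 min break → 6 h 33 min
Thu: 6:30 AM–1:46 PM = 7 h 16 min; less 45 min break → 6 h 31 min
Fri: 11:10 AM–9:23 PM = 10 h 13 min; less 45 min break → 9 h 28 min
Sat: 9:41 AM–7:16 PM = 9 h 35 min; less 45 min break → 8 h 50 min
Total worked: 39 h 8 min = 2348 min.
Regular 39 h 8 min = 2348 min at $22.50/h; overtime 0 h 0 min = 0 min at $33.75/h.
Pay = (2348 × $22.50 + 0 × $33.75) ÷ 60 = $880.50.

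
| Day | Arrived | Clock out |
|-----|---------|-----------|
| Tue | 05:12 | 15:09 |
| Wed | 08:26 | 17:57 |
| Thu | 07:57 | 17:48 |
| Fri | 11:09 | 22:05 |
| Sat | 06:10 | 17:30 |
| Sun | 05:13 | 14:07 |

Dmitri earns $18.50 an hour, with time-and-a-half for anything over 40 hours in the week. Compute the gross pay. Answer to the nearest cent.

Tue: 05:12–15:09 = 9 h 57 min
Wed: 08:26–17:57 = 9 h 31 min
Thu: 07:57–17:48 = 9 h 51 min
Fri: 11:09–22:05 = 10 h 56 min
Sat: 06:10–17:30 = 11 h 20 min
Sun: 05:13–14:07 = 8 h 54 min
Total worked: 60 h 29 min = 3629 min.
Regular 40 h 0 min = 2400 min at $18.50/h; overtime 20 h 29 min = 1229 min at $27.75/h.
Pay = (2400 × $18.50 + 1229 × $27.75) ÷ 60 = $1308.41.

$1308.41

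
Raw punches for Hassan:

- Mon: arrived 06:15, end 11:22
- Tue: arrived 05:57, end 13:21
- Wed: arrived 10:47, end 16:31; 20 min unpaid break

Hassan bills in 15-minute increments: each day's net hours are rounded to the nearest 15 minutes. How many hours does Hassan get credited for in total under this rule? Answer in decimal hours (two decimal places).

Mon: 06:15–11:22 = 5 h 7 min → rounds to 5 h 0 min
Tue: 05:57–13:21 = 7 h 24 min → rounds to 7 h 30 min
Wed: 10:47–16:31 = 5 h 44 min − 20 min = 5 h 24 min → rounds to 5 h 30 min
Total credited: 18 h 0 min.

18.00 hours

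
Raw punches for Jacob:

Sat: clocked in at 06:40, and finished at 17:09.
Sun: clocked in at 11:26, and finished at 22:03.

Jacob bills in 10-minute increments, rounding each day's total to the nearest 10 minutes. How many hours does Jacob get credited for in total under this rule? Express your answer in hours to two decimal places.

Sat: 06:40–17:09 = 10 h 29 min → rounds to 10 h 30 min
Sun: 11:26–22:03 = 10 h 37 min → rounds to 10 h 40 min
Total credited: 21 h 10 min.

21.17 hours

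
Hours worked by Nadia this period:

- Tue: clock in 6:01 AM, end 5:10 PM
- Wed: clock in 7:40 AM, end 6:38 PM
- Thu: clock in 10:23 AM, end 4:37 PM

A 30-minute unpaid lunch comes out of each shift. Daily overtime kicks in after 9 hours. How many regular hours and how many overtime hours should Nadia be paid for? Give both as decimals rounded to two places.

Tue: 6:01 AM–5:10 PM = 11 h 9 min; less 30 min break → 10 h 39 min
Wed: 7:40 AM–6:38 PM = 10 h 58 min; less 30 min break → 10 h 28 min
Thu: 10:23 AM–4:37 PM = 6 h 14 min; less 30 min break → 5 h 44 min
Tue reg 9 h 0 min / OT 1 h 39 min; Wed reg 9 h 0 min / OT 1 h 28 min; Thu reg 5 h 44 min / OT 0 h 0 min.
Totals: regular 23 h 44 min, overtime 3 h 7 min.

Regular 23.73 hours, overtime 3.12 hours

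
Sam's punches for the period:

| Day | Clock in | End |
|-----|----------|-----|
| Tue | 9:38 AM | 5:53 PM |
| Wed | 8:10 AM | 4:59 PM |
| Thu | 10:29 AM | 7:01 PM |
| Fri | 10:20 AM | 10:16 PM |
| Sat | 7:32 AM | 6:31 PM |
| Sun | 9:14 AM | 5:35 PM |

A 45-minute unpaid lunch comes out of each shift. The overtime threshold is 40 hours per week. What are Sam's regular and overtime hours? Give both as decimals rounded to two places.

Regular 40.00 hours, overtime 12.37 hours

Tue: 9:38 AM–5:53 PM = 8 h 15 min; less 45 min break → 7 h 30 min
Wed: 8:10 AM–4:59 PM = 8 h 49 min; less 45 min break → 8 h 4 min
Thu: 10:29 AM–7:01 PM = 8 h 32 min; less 45 min break → 7 h 47 min
Fri: 10:20 AM–10:16 PM = 11 h 56 min; less 45 min break → 11 h 11 min
Sat: 7:32 AM–6:31 PM = 10 h 59 min; less 45 min break → 10 h 14 min
Sun: 9:14 AM–5:35 PM = 8 h 21 min; less 45 min break → 7 h 36 min
Total worked: 52 h 22 min = 52.37 h.
Threshold 40 h → overtime 12 h 22 min, regular 40 h 0 min.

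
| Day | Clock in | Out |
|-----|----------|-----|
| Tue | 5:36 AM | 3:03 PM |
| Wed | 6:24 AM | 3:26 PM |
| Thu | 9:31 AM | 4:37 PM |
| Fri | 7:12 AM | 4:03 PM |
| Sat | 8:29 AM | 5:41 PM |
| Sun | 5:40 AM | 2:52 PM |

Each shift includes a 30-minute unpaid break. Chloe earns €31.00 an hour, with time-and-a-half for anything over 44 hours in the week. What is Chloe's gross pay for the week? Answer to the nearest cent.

€1635.25

Tue: 5:36 AM–3:03 PM = 9 h 27 min; less 30 min break → 8 h 57 min
Wed: 6:24 AM–3:26 PM = 9 h 2 min; less 30 min break → 8 h 32 min
Thu: 9:31 AM–4:37 PM = 7 h 6 min; less 30 min break → 6 h 36 min
Fri: 7:12 AM–4:03 PM = 8 h 51 min; less 30 min break → 8 h 21 min
Sat: 8:29 AM–5:41 PM = 9 h 12 min; less 30 min break → 8 h 42 min
Sun: 5:40 AM–2:52 PM = 9 h 12 min; less 30 min break → 8 h 42 min
Total worked: 49 h 50 min = 2990 min.
Regular 44 h 0 min = 2640 min at €31.00/h; overtime 5 h 50 min = 350 min at €46.50/h.
Pay = (2640 × €31.00 + 350 × €46.50) ÷ 60 = €1635.25.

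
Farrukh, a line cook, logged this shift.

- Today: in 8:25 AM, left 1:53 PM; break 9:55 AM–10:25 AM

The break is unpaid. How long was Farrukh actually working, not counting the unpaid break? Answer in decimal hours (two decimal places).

Today: 8:25 AM–1:53 PM = 5 h 28 min; less 30 min break → 4 h 58 min

4.97 hours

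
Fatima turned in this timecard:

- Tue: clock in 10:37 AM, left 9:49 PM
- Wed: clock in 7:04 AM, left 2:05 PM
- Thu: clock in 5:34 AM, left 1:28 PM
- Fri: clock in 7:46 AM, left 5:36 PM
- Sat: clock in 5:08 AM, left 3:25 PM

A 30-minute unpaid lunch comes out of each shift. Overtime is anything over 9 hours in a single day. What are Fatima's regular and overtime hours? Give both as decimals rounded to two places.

Regular 40.92 hours, overtime 2.82 hours

Tue: 10:37 AM–9:49 PM = 11 h 12 min; less 30 min break → 10 h 42 min
Wed: 7:04 AM–2:05 PM = 7 h 1 min; less 30 min break → 6 h 31 min
Thu: 5:34 AM–1:28 PM = 7 h 54 min; less 30 min break → 7 h 24 min
Fri: 7:46 AM–5:36 PM = 9 h 50 min; less 30 min break → 9 h 20 min
Sat: 5:08 AM–3:25 PM = 10 h 17 min; less 30 min break → 9 h 47 min
Tue reg 9 h 0 min / OT 1 h 42 min; Wed reg 6 h 31 min / OT 0 h 0 min; Thu reg 7 h 24 min / OT 0 h 0 min; Fri reg 9 h 0 min / OT 0 h 20 min; Sat reg 9 h 0 min / OT 0 h 47 min.
Totals: regular 40 h 55 min, overtime 2 h 49 min.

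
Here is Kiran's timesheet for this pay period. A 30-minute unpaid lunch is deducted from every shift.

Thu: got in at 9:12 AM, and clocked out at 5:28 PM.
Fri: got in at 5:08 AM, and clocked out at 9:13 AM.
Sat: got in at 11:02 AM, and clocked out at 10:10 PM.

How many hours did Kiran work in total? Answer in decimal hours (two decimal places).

Thu: 9:12 AM–5:28 PM = 8 h 16 min; less 30 min break → 7 h 46 min
Fri: 5:08 AM–9:13 AM = 4 h 5 min; less 30 min break → 3 h 35 min
Sat: 11:02 AM–10:10 PM = 11 h 8 min; less 30 min break → 10 h 38 min
Total: 7 h 46 min + 3 h 35 min + 10 h 38 min = 21 h 59 min.

21.98 hours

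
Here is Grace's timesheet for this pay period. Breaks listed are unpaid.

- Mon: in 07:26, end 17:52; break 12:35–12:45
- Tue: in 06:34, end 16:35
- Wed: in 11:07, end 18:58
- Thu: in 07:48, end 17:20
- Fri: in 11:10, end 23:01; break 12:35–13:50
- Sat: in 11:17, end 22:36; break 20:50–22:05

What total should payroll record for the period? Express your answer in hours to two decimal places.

Mon: 07:26–17:52 = 10 h 26 min; less 10 min break → 10 h 16 min
Tue: 06:34–16:35 = 10 h 1 min
Wed: 11:07–18:58 = 7 h 51 min
Thu: 07:48–17:20 = 9 h 32 min
Fri: 11:10–23:01 = 11 h 51 min; less 75 min break → 10 h 36 min
Sat: 11:17–22:36 = 11 h 19 min; less 75 min break → 10 h 4 min
Total: 10 h 16 min + 10 h 1 min + 7 h 51 min + 9 h 32 min + 10 h 36 min + 10 h 4 min = 58 h 20 min.

58.33 hours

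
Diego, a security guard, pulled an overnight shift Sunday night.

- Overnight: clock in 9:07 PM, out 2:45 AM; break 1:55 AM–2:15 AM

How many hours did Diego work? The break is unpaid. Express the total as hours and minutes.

Overnight: 9:07 PM → midnight = 2 h 53 min; midnight → 2:45 AM = 2 h 45 min; span 5 h 38 min; less 20 min break → 5 h 18 min

5 h 18 min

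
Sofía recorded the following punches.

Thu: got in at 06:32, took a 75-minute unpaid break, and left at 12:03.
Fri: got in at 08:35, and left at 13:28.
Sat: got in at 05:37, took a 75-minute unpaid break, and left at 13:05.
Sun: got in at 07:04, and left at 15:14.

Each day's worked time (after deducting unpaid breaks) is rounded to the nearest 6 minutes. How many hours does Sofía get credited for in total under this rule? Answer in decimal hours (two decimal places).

Thu: 06:32–12:03 = 5 h 31 min − 75 min = 4 h 16 min → rounds to 4 h 18 min
Fri: 08:35–13:28 = 4 h 53 min → rounds to 4 h 54 min
Sat: 05:37–13:05 = 7 h 28 min − 75 min = 6 h 13 min → rounds to 6 h 12 min
Sun: 07:04–15:14 = 8 h 10 min → rounds to 8 h 12 min
Total credited: 23 h 36 min.

23.60 hours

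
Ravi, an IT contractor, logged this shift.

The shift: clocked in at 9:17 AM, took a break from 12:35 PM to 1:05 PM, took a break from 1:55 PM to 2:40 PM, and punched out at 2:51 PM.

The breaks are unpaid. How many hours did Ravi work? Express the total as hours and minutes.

The shift: 9:17 AM–2:51 PM = 5 h 34 min; less 75 min break → 4 h 19 min

4 h 19 min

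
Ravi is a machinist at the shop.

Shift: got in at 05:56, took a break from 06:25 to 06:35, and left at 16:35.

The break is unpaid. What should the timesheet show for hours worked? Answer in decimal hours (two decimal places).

Shift: 05:56–16:35 = 10 h 39 min; less 10 min break → 10 h 29 min

10.48 hours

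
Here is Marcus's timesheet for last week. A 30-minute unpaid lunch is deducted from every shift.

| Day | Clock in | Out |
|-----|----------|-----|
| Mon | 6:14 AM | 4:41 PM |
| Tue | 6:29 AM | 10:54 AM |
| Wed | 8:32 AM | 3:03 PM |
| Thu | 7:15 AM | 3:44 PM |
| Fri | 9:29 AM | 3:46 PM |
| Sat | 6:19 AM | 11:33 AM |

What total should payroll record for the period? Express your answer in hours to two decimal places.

Mon: 6:14 AM–4:41 PM = 10 h 27 min; less 30 min break → 9 h 57 min
Tue: 6:29 AM–10:54 AM = 4 h 25 min; less 30 min break → 3 h 55 min
Wed: 8:32 AM–3:03 PM = 6 h 31 min; less 30 min break → 6 h 1 min
Thu: 7:15 AM–3:44 PM = 8 h 29 min; less 30 min break → 7 h 59 min
Fri: 9:29 AM–3:46 PM = 6 h 17 min; less 30 min break → 5 h 47 min
Sat: 6:19 AM–11:33 AM = 5 h 14 min; less 30 min break → 4 h 44 min
Total: 9 h 57 min + 3 h 55 min + 6 h 1 min + 7 h 59 min + 5 h 47 min + 4 h 44 min = 38 h 23 min.

38.38 hours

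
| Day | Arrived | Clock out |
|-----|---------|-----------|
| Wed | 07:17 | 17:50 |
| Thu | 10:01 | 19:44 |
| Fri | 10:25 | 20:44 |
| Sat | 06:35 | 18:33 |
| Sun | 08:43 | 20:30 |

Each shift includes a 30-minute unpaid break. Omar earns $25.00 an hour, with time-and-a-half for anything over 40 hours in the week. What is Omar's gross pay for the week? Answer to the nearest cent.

Wed: 07:17–17:50 = 10 h 33 min; less 30 min break → 10 h 3 min
Thu: 10:01–19:44 = 9 h 43 min; less 30 min break → 9 h 13 min
Fri: 10:25–20:44 = 10 h 19 min; less 30 min break → 9 h 49 min
Sat: 06:35–18:33 = 11 h 58 min; less 30 min break → 11 h 28 min
Sun: 08:43–20:30 = 11 h 47 min; less 30 min break → 11 h 17 min
Total worked: 51 h 50 min = 3110 min.
Regular 40 h 0 min = 2400 min at $25.00/h; overtime 11 h 50 min = 710 min at $37.50/h.
Pay = (2400 × $25.00 + 710 × $37.50) ÷ 60 = $1443.75.

$1443.75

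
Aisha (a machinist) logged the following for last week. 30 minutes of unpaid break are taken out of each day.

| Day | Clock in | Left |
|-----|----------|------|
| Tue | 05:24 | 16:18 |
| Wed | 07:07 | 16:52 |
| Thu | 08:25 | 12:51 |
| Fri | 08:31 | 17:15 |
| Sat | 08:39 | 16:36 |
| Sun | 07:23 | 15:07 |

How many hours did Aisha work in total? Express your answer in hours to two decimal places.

46.50 hours

Tue: 05:24–16:18 = 10 h 54 min; less 30 min break → 10 h 24 min
Wed: 07:07–16:52 = 9 h 45 min; less 30 min break → 9 h 15 min
Thu: 08:25–12:51 = 4 h 26 min; less 30 min break → 3 h 56 min
Fri: 08:31–17:15 = 8 h 44 min; less 30 min break → 8 h 14 min
Sat: 08:39–16:36 = 7 h 57 min; less 30 min break → 7 h 27 min
Sun: 07:23–15:07 = 7 h 44 min; less 30 min break → 7 h 14 min
Total: 10 h 24 min + 9 h 15 min + 3 h 56 min + 8 h 14 min + 7 h 27 min + 7 h 14 min = 46 h 30 min.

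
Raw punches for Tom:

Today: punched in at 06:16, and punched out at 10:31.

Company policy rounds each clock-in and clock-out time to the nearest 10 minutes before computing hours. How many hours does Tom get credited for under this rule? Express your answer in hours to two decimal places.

4.17 hours

Today: in 06:16→06:20, out 10:31→10:30; 4 h 10 min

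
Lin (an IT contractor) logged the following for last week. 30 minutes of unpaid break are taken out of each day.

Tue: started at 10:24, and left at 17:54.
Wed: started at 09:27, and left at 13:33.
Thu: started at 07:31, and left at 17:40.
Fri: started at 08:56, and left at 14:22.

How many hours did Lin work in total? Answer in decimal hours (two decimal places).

Tue: 10:24–17:54 = 7 h 30 min; less 30 min break → 7 h 0 min
Wed: 09:27–13:33 = 4 h 6 min; less 30 min break → 3 h 36 min
Thu: 07:31–17:40 = 10 h 9 min; less 30 min break → 9 h 39 min
Fri: 08:56–14:22 = 5 h 26 min; less 30 min break → 4 h 56 min
Total: 7 h 0 min + 3 h 36 min + 9 h 39 min + 4 h 56 min = 25 h 11 min.

25.18 hours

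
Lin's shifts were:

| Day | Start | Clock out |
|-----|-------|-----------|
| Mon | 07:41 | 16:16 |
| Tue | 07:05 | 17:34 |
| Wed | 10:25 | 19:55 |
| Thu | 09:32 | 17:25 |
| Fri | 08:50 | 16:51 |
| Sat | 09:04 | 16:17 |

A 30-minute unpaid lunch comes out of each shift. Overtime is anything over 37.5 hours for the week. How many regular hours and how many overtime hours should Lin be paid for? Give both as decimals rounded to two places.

Regular 37.50 hours, overtime 11.18 hours

Mon: 07:41–16:16 = 8 h 35 min; less 30 min break → 8 h 5 min
Tue: 07:05–17:34 = 10 h 29 min; less 30 min break → 9 h 59 min
Wed: 10:25–19:55 = 9 h 30 min; less 30 min break → 9 h 0 min
Thu: 09:32–17:25 = 7 h 53 min; less 30 min break → 7 h 23 min
Fri: 08:50–16:51 = 8 h 1 min; less 30 min break → 7 h 31 min
Sat: 09:04–16:17 = 7 h 13 min; less 30 min break → 6 h 43 min
Total worked: 48 h 41 min = 48.68 h.
Threshold 37.5 h → overtime 11 h 11 min, regular 37 h 30 min.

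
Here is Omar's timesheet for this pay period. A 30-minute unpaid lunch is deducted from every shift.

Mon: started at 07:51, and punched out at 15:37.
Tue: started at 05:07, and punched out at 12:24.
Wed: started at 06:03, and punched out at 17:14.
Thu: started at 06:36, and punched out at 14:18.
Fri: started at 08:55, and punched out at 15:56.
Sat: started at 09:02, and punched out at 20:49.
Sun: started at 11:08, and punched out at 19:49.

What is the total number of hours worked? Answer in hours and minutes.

Mon: 07:51–15:37 = 7 h 46 min; less 30 min break → 7 h 16 min
Tue: 05:07–12:24 = 7 h 17 min; less 30 min break → 6 h 47 min
Wed: 06:03–17:14 = 11 h 11 min; less 30 min break → 10 h 41 min
Thu: 06:36–14:18 = 7 h 42 min; less 30 min break → 7 h 12 min
Fri: 08:55–15:56 = 7 h 1 min; less 30 min break → 6 h 31 min
Sat: 09:02–20:49 = 11 h 47 min; less 30 min break → 11 h 17 min
Sun: 11:08–19:49 = 8 h 41 min; less 30 min break → 8 h 11 min
Total: 7 h 16 min + 6 h 47 min + 10 h 41 min + 7 h 12 min + 6 h 31 min + 11 h 17 min + 8 h 11 min = 57 h 55 min.

57 h 55 min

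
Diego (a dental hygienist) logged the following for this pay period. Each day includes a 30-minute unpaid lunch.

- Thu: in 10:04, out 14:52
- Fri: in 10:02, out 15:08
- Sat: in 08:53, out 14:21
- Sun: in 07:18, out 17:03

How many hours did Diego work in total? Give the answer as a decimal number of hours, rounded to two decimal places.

23.12 hours

Thu: 10:04–14:52 = 4 h 48 min; less 30 min break → 4 h 18 min
Fri: 10:02–15:08 = 5 h 6 min; less 30 min break → 4 h 36 min
Sat: 08:53–14:21 = 5 h 28 min; less 30 min break → 4 h 58 min
Sun: 07:18–17:03 = 9 h 45 min; less 30 min break → 9 h 15 min
Total: 4 h 18 min + 4 h 36 min + 4 h 58 min + 9 h 15 min = 23 h 7 min.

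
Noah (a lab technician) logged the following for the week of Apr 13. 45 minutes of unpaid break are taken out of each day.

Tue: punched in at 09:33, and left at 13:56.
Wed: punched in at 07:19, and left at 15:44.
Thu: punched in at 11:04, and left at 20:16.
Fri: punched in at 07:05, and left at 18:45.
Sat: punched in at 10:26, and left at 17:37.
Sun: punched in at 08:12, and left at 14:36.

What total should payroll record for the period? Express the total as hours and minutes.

42 h 45 min

Tue: 09:33–13:56 = 4 h 23 min; less 45 min break → 3 h 38 min
Wed: 07:19–15:44 = 8 h 25 min; less 45 min break → 7 h 40 min
Thu: 11:04–20:16 = 9 h 12 min; less 45 min break → 8 h 27 min
Fri: 07:05–18:45 = 11 h 40 min; less 45 min break → 10 h 55 min
Sat: 10:26–17:37 = 7 h 11 min; less 45 min break → 6 h 26 min
Sun: 08:12–14:36 = 6 h 24 min; less 45 min break → 5 h 39 min
Total: 3 h 38 min + 7 h 40 min + 8 h 27 min + 10 h 55 min + 6 h 26 min + 5 h 39 min = 42 h 45 min.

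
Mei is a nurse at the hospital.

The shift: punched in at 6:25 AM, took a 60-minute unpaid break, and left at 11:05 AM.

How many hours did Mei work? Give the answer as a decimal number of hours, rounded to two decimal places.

3.67 hours

The shift: 6:25 AM–11:05 AM = 4 h 40 min; less 60 min break → 3 h 40 min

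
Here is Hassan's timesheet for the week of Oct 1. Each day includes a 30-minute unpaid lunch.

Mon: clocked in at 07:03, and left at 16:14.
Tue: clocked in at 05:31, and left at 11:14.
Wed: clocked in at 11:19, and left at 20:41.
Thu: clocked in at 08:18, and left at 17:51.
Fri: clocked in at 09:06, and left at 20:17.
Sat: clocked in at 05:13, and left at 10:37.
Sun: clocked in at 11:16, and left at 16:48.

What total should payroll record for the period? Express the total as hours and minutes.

52 h 26 min

Mon: 07:03–16:14 = 9 h 11 min; less 30 min break → 8 h 41 min
Tue: 05:31–11:14 = 5 h 43 min; less 30 min break → 5 h 13 min
Wed: 11:19–20:41 = 9 h 22 min; less 30 min break → 8 h 52 min
Thu: 08:18–17:51 = 9 h 33 min; less 30 min break → 9 h 3 min
Fri: 09:06–20:17 = 11 h 11 min; less 30 min break → 10 h 41 min
Sat: 05:13–10:37 = 5 h 24 min; less 30 min break → 4 h 54 min
Sun: 11:16–16:48 = 5 h 32 min; less 30 min break → 5 h 2 min
Total: 8 h 41 min + 5 h 13 min + 8 h 52 min + 9 h 3 min + 10 h 41 min + 4 h 54 min + 5 h 2 min = 52 h 26 min.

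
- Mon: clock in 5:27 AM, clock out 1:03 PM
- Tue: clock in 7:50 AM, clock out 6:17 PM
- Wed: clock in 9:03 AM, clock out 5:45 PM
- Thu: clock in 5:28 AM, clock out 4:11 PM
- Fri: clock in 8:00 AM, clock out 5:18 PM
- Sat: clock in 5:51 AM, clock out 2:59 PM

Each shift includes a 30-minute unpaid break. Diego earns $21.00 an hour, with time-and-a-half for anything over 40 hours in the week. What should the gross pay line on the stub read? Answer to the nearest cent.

Mon: 5:27 AM–1:03 PM = 7 h 36 min; less 30 min break → 7 h 6 min
Tue: 7:50 AM–6:17 PM = 10 h 27 min; less 30 min break → 9 h 57 min
Wed: 9:03 AM–5:45 PM = 8 h 42 min; less 30 min break → 8 h 12 min
Thu: 5:28 AM–4:11 PM = 10 h 43 min; less 30 min break → 10 h 13 min
Fri: 8:00 AM–5:18 PM = 9 h 18 min; less 30 min break → 8 h 48 min
Sat: 5:51 AM–2:59 PM = 9 h 8 min; less 30 min break → 8 h 38 min
Total worked: 52 h 54 min = 3174 min.
Regular 40 h 0 min = 2400 min at $21.00/h; overtime 12 h 54 min = 774 min at $31.50/h.
Pay = (2400 × $21.00 + 774 × $31.50) ÷ 60 = $1246.35.

$1246.35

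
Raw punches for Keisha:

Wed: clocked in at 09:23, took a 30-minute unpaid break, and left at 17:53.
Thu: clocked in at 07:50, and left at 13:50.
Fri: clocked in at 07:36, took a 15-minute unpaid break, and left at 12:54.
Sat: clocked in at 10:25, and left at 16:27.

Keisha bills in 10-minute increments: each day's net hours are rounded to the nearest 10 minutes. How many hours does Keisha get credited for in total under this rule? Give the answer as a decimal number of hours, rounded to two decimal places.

Wed: 09:23–17:53 = 8 h 30 min − 30 min = 8 h 0 min → rounds to 8 h 0 min
Thu: 07:50–13:50 = 6 h 0 min → rounds to 6 h 0 min
Fri: 07:36–12:54 = 5 h 18 min − 15 min = 5 h 3 min → rounds to 5 h 0 min
Sat: 10:25–16:27 = 6 h 2 min → rounds to 6 h 0 min
Total credited: 25 h 0 min.

25.00 hours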